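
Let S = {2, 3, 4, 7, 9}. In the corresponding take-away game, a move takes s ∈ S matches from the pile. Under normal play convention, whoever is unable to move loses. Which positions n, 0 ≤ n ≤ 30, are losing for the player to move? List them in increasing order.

0, 1, 6, 11, 12, 17, 22, 23, 28

n :  0  1  2  3  4  5  6  7  8  9 10 11 12 13 14 15 16 17 18 19 20 21 22 23 24 25 26 27 28 29 30
G :  0  0  1  1  2  2  0  3  1  4  2  0  0  1  1  2  2  0  3  1  4  2  0  0  1  1  2  2  0  3  1
P-positions are exactly the n with G(n) = 0.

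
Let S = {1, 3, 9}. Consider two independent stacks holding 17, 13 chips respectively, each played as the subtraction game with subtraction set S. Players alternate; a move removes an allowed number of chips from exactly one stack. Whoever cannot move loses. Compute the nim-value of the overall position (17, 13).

0

All stacks use S = {1, 3, 9}:
n :  0  1  2  3  4  5  6  7  8  9 10 11 12 13 14 15 16 17
G :  0  1  0  1  0  1  0  1  0  1  0  1  0  1  0  1  0  1
Stack A: G(17) = 1.
Stack B: G(13) = 1.
Combined Grundy value = 1 ⊕ 1 = 0.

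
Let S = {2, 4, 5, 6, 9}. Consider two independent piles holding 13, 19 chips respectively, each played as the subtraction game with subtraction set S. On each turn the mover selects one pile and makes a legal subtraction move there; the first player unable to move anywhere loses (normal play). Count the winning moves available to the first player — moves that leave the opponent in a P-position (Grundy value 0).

4

All piles use S = {2, 4, 5, 6, 9}:
n :  0  1  2  3  4  5  6  7  8  9 10 11 12 13 14 15 16 17 18 19
G :  0  0  1  1  2  2  3  3  0  4  1  0  2  1  3  2  4  3  0  0
Pile A: G(13) = 1.
Pile B: G(19) = 0.
Combined Grundy value = 1 ⊕ 0 = 1.
A winning move leaves total XOR = 0, i.e. changes one component's Grundy value g to g ⊕ X where X is the current total.
Pile A: need g' = 1⊕1 = 0. Options: 13−2→G=0, 13−4→G=4, 13−5→G=0, 13−6→G=3, 13−9→G=2. Hits: 2.
Pile B: need g' = 0⊕1 = 1. Options: 19−2→G=3, 19−4→G=2, 19−5→G=3, 19−6→G=1, 19−9→G=1. Hits: 2.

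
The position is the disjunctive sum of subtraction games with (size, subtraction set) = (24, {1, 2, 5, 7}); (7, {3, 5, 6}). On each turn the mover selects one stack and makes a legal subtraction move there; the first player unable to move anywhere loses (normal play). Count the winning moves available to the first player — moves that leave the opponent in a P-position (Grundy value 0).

Stack A, S = {1, 2, 5, 7}:
n :  0  1  2  3  4  5  6  7  8  9 10 11 12 13 14 15 16 17 18 19 20 21 22 23 24
G :  0  1  2  0  1  2  0  1  2  0  1  2  0  1  2  0  1  2  0  1  2  0  1  2  0
G_A(24) = 0.
Stack B, S = {3, 5, 6}:
G(0) = 0
G(1) = mex{} = 0
G(2) = mex{} = 0
G(3) = mex{0} = 1
G(4) = mex{0} = 1
G(5) = mex{0,0} = 1
G(6) = mex{1,0,0} = 2
G(7) = mex{1,0,0} = 2
G_B(7) = 2.
Combined Grundy value = 0 ⊕ 2 = 2.
A winning move leaves total XOR = 0, i.e. changes one component's Grundy value g to g ⊕ X where X is the current total.
Stack A: need g' = 0⊕2 = 2. Options: 24−1→G=2, 24−2→G=1, 24−5→G=1, 24−7→G=2. Hits: 2.
Stack B: need g' = 2⊕2 = 0. Options: 7−3→G=1, 7−5→G=0, 7−6→G=0. Hits: 2.

4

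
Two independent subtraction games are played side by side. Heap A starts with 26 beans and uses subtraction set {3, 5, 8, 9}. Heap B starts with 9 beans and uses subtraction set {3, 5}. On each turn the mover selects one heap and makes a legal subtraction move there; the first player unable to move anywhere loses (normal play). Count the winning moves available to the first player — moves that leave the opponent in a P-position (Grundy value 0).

Heap A, S = {3, 5, 8, 9}:
n :  0  1  2  3  4  5  6  7  8  9 10 11 12 13 14 15 16 17 18 19 20 21 22 23 24 25 26
G :  0  0  0  1  1  1  2  2  2  3  3  3  0  0  0  1  1  1  2  2  2  3  3  3  0  0  0
G_A(26) = 0.
Heap B, S = {3, 5}:
n : 0 1 2 3 4 5 6 7 8 9
G : 0 0 0 1 1 1 2 2 0 0
G_B(9) = 0.
Combined Grundy value = 0 ⊕ 0 = 0.
A winning move leaves total XOR = 0, i.e. changes one component's Grundy value g to g ⊕ X where X is the current total.
Heap A: target g' = 0⊕0 = 0, but every legal move changes the Grundy value (mex property), so 0 moves.
Heap B: target g' = 0⊕0 = 0, but every legal move changes the Grundy value (mex property), so 0 moves.

0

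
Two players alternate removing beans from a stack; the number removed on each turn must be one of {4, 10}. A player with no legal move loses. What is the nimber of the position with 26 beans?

1

G(0) = 0
G(1) = mex{} = 0
G(2) = mex{} = 0
G(3) = mex{} = 0
G(4) = mex{0} = 1
G(5) = mex{0} = 1
G(6) = mex{0} = 1
G(7) = mex{0} = 1
G(8) = mex{1} = 0
G(9) = mex{1} = 0
G(10) = mex{1,0} = 2
G(11) = mex{1,0} = 2
G(12) = mex{0,0} = 1
G(13) = mex{0,0} = 1
G(14) = mex{2,1} = 0
G(15) = mex{2,1} = 0
G(16) = mex{1,1} = 0
G(17) = mex{1,1} = 0
G(18) = mex{0,0} = 1
G(19) = mex{0,0} = 1
G(20) = mex{0,2} = 1
G(21) = mex{0,2} = 1
G(22) = mex{1,1} = 0
G(23) = mex{1,1} = 0
G(24) = mex{1,0} = 2
G(25) = mex{1,0} = 2
G(26) = mex{0,0} = 1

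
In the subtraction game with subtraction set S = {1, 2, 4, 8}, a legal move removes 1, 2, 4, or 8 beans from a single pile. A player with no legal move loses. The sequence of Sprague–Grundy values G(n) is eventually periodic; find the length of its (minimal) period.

3

n :  0  1  2  3  4  5  6  7  8  9 10 11 12 13 14
G :  0  1  2  0  1  2  0  1  2  0  1  2  0  1  2
G(n+3) = G(n) holds for n = 0,…,7 (a full window of length max(S) = 8), so the sequence is purely periodic with period 3.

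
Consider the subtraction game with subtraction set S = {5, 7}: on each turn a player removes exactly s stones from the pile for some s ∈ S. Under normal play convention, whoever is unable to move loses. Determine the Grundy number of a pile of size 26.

G(0) = 0
G(1) = mex{} = 0
G(2) = mex{} = 0
G(3) = mex{} = 0
G(4) = mex{} = 0
G(5) = mex{0} = 1
G(6) = mex{0} = 1
G(7) = mex{0,0} = 1
G(8) = mex{0,0} = 1
G(9) = mex{0,0} = 1
G(10) = mex{1,0} = 2
G(11) = mex{1,0} = 2
G(12) = mex{1,1} = 0
G(13) = mex{1,1} = 0
G(14) = mex{1,1} = 0
G(15) = mex{2,1} = 0
G(16) = mex{2,1} = 0
G(17) = mex{0,2} = 1
G(18) = mex{0,2} = 1
G(19) = mex{0,0} = 1
G(20) = mex{0,0} = 1
G(21) = mex{0,0} = 1
G(22) = mex{1,0} = 2
G(23) = mex{1,0} = 2
G(24) = mex{1,1} = 0
G(25) = mex{1,1} = 0
G(26) = mex{1,1} = 0

0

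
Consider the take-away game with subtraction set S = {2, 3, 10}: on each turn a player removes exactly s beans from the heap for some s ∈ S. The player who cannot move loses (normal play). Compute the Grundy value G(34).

2

G(0) = 0
G(1) = mex{} = 0
G(2) = mex{0} = 1
G(3) = mex{0,0} = 1
G(4) = mex{1,0} = 2
G(5) = mex{1,1} = 0
G(6) = mex{2,1} = 0
G(7) = mex{0,2} = 1
G(8) = mex{0,0} = 1
G(9) = mex{1,0} = 2
G(10) = mex{1,1,0} = 2
G(11) = mex{2,1,0} = 3
G(12) = mex{2,2,1} = 0
G(13) = mex{3,2,1} = 0
G(14) = mex{0,3,2} = 1
G(15) = mex{0,0,0} = 1
G(16) = mex{1,0,0} = 2
G(17) = mex{1,1,1} = 0
G(18) = mex{2,1,1} = 0
G(19) = mex{0,2,2} = 1
G(20) = mex{0,0,2} = 1
G(21) = mex{1,0,3} = 2
G(22) = mex{1,1,0} = 2
G(23) = mex{2,1,0} = 3
G(24) = mex{2,2,1} = 0
G(25) = mex{3,2,1} = 0
G(26) = mex{0,3,2} = 1
G(27) = mex{0,0,0} = 1
G(28) = mex{1,0,0} = 2
G(29) = mex{1,1,1} = 0
G(30) = mex{2,1,1} = 0
G(31) = mex{0,2,2} = 1
G(32) = mex{0,0,2} = 1
G(33) = mex{1,0,3} = 2
G(34) = mex{1,1,0} = 2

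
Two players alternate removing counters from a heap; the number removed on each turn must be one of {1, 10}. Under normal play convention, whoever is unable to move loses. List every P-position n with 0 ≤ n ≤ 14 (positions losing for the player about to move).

G(0) = 0
G(1) = mex{0} = 1
G(2) = mex{1} = 0
G(3) = mex{0} = 1
G(4) = mex{1} = 0
G(5) = mex{0} = 1
G(6) = mex{1} = 0
G(7) = mex{0} = 1
G(8) = mex{1} = 0
G(9) = mex{0} = 1
G(10) = mex{1,0} = 2
G(11) = mex{2,1} = 0
G(12) = mex{0,0} = 1
G(13) = mex{1,1} = 0
G(14) = mex{0,0} = 1
P-positions are exactly the n with G(n) = 0.

0, 2, 4, 6, 8, 11, 13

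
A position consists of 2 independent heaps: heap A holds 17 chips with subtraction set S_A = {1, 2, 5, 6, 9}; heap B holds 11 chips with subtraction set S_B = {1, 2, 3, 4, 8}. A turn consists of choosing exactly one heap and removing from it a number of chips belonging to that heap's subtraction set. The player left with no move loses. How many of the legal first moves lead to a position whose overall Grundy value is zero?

4

Heap A, S = {1, 2, 5, 6, 9}:
G(0) = 0
G(1) = mex{0} = 1
G(2) = mex{1,0} = 2
G(3) = mex{2,1} = 0
G(4) = mex{0,2} = 1
G(5) = mex{1,0,0} = 2
G(6) = mex{2,1,1,0} = 3
G(7) = mex{3,2,2,1} = 0
G(8) = mex{0,3,0,2} = 1
G(9) = mex{1,0,1,0,0} = 2
G(10) = mex{2,1,2,1,1} = 0
G(11) = mex{0,2,3,2,2} = 1
G(12) = mex{1,0,0,3,0} = 2
G(13) = mex{2,1,1,0,1} = 3
G(14) = mex{3,2,2,1,2} = 0
G(15) = mex{0,3,0,2,3} = 1
G(16) = mex{1,0,1,0,0} = 2
G(17) = mex{2,1,2,1,1} = 0
G_A(17) = 0.
Heap B, S = {1, 2, 3, 4, 8}:
G(0) = 0
G(1) = mex{0} = 1
G(2) = mex{1,0} = 2
G(3) = mex{2,1,0} = 3
G(4) = mex{3,2,1,0} = 4
G(5) = mex{4,3,2,1} = 0
G(6) = mex{0,4,3,2} = 1
G(7) = mex{1,0,4,3} = 2
G(8) = mex{2,1,0,4,0} = 3
G(9) = mex{3,2,1,0,1} = 4
G(10) = mex{4,3,2,1,2} = 0
G(11) = mex{0,4,3,2,3} = 1
G_B(11) = 1.
Combined Grundy value = 0 ⊕ 1 = 1.
A winning move leaves total XOR = 0, i.e. changes one component's Grundy value g to g ⊕ X where X is the current total.
Heap A: need g' = 0⊕1 = 1. Options: 17−1→G=2, 17−2→G=1, 17−5→G=2, 17−6→G=1, 17−9→G=1. Hits: 3.
Heap B: need g' = 1⊕1 = 0. Options: 11−1→G=0, 11−2→G=4, 11−3→G=3, 11−4→G=2, 11−8→G=3. Hits: 1.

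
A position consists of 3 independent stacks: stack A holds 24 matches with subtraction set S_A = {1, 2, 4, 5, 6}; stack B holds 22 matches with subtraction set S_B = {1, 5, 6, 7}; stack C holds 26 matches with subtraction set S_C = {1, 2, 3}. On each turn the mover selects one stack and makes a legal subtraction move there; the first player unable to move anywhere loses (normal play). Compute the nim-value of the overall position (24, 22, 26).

Stack A, S = {1, 2, 4, 5, 6}:
G(0) = 0
G(1) = mex{0} = 1
G(2) = mex{1,0} = 2
G(3) = mex{2,1} = 0
G(4) = mex{0,2,0} = 1
G(5) = mex{1,0,1,0} = 2
G(6) = mex{2,1,2,1,0} = 3
G(7) = mex{3,2,0,2,1} = 4
G(8) = mex{4,3,1,0,2} = 5
G(9) = mex{5,4,2,1,0} = 3
G(10) = mex{3,5,3,2,1} = 0
G(11) = mex{0,3,4,3,2} = 1
G(12) = mex{1,0,5,4,3} = 2
G(13) = mex{2,1,3,5,4} = 0
G(14) = mex{0,2,0,3,5} = 1
G(15) = mex{1,0,1,0,3} = 2
G(16) = mex{2,1,2,1,0} = 3
G(17) = mex{3,2,0,2,1} = 4
G(18) = mex{4,3,1,0,2} = 5
G(19) = mex{5,4,2,1,0} = 3
G(20) = mex{3,5,3,2,1} = 0
G(21) = mex{0,3,4,3,2} = 1
G(22) = mex{1,0,5,4,3} = 2
G(23) = mex{2,1,3,5,4} = 0
G(24) = mex{0,2,0,3,5} = 1
G_A(24) = 1.
Stack B, S = {1, 5, 6, 7}:
n :  0  1  2  3  4  5  6  7  8  9 10 11 12 13 14 15 16 17 18 19 20 21 22
G :  0  1  0  1  0  1  2  3  2  3  2  3  0  1  0  1  0  1  2  3  2  3  2
G_B(22) = 2.
Stack C, S = {1, 2, 3}:
n :  0  1  2  3  4  5  6  7  8  9 10 11 12 13 14 15 16 17 18 19 20 21 22 23 24 25 26
G :  0  1  2  3  0  1  2  3  0  1  2  3  0  1  2  3  0  1  2  3  0  1  2  3  0  1  2
G_C(26) = 2.
Combined Grundy value = 1 ⊕ 2 ⊕ 2 = 1.

1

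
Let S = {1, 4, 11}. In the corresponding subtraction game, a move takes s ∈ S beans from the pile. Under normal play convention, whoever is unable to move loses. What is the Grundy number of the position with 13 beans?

1

n :  0  1  2  3  4  5  6  7  8  9 10 11 12 13
G :  0  1  0  1  2  0  1  0  1  2  0  1  0  1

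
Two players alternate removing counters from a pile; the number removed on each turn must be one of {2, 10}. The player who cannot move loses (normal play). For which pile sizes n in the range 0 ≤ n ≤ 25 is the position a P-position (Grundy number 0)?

n :  0  1  2  3  4  5  6  7  8  9 10 11 12 13 14 15 16 17 18 19 20 21 22 23 24 25
G :  0  0  1  1  0  0  1  1  0  0  1  1  0  0  1  1  0  0  1  1  0  0  1  1  0  0
P-positions are exactly the n with G(n) = 0.

0, 1, 4, 5, 8, 9, 12, 13, 16, 17, 20, 21, 24, 25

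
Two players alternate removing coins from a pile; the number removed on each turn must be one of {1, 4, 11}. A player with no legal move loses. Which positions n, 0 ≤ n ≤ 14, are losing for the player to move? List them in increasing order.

0, 2, 5, 7, 10, 12

n :  0  1  2  3  4  5  6  7  8  9 10 11 12 13 14
G :  0  1  0  1  2  0  1  0  1  2  0  1  0  1  2
P-positions are exactly the n with G(n) = 0.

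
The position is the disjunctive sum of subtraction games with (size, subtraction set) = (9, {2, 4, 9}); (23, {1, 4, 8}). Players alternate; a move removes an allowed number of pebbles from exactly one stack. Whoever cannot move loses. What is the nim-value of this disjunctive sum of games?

Stack A, S = {2, 4, 9}:
G(0) = 0
G(1) = mex{} = 0
G(2) = mex{0} = 1
G(3) = mex{0} = 1
G(4) = mex{1,0} = 2
G(5) = mex{1,0} = 2
G(6) = mex{2,1} = 0
G(7) = mex{2,1} = 0
G(8) = mex{0,2} = 1
G(9) = mex{0,2,0} = 1
G_A(9) = 1.
Stack B, S = {1, 4, 8}:
G(0) = 0
G(1) = mex{0} = 1
G(2) = mex{1} = 0
G(3) = mex{0} = 1
G(4) = mex{1,0} = 2
G(5) = mex{2,1} = 0
G(6) = mex{0,0} = 1
G(7) = mex{1,1} = 0
G(8) = mex{0,2,0} = 1
G(9) = mex{1,0,1} = 2
G(10) = mex{2,1,0} = 3
G(11) = mex{3,0,1} = 2
G(12) = mex{2,1,2} = 0
G(13) = mex{0,2,0} = 1
G(14) = mex{1,3,1} = 0
G(15) = mex{0,2,0} = 1
G(16) = mex{1,0,1} = 2
G(17) = mex{2,1,2} = 0
G(18) = mex{0,0,3} = 1
G(19) = mex{1,1,2} = 0
G(20) = mex{0,2,0} = 1
G(21) = mex{1,0,1} = 2
G(22) = mex{2,1,0} = 3
G(23) = mex{3,0,1} = 2
G_B(23) = 2.
Combined Grundy value = 1 ⊕ 2 = 3.

3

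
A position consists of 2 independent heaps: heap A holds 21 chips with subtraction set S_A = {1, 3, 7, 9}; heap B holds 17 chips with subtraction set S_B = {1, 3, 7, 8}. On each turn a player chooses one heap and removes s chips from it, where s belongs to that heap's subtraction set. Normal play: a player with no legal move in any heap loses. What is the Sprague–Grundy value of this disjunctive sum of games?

1

Heap A, S = {1, 3, 7, 9}:
G(0) = 0
G(1) = mex{0} = 1
G(2) = mex{1} = 0
G(3) = mex{0,0} = 1
G(4) = mex{1,1} = 0
G(5) = mex{0,0} = 1
G(6) = mex{1,1} = 0
G(7) = mex{0,0,0} = 1
G(8) = mex{1,1,1} = 0
G(9) = mex{0,0,0,0} = 1
G(10) = mex{1,1,1,1} = 0
G(11) = mex{0,0,0,0} = 1
G(12) = mex{1,1,1,1} = 0
G(13) = mex{0,0,0,0} = 1
G(14) = mex{1,1,1,1} = 0
G(15) = mex{0,0,0,0} = 1
G(16) = mex{1,1,1,1} = 0
G(17) = mex{0,0,0,0} = 1
G(18) = mex{1,1,1,1} = 0
G(19) = mex{0,0,0,0} = 1
G(20) = mex{1,1,1,1} = 0
G(21) = mex{0,0,0,0} = 1
G_A(21) = 1.
Heap B, S = {1, 3, 7, 8}:
n :  0  1  2  3  4  5  6  7  8  9 10 11 12 13 14 15 16 17
G :  0  1  0  1  0  1  0  1  2  3  2  3  2  3  2  0  1  0
G_B(17) = 0.
Combined Grundy value = 1 ⊕ 0 = 1.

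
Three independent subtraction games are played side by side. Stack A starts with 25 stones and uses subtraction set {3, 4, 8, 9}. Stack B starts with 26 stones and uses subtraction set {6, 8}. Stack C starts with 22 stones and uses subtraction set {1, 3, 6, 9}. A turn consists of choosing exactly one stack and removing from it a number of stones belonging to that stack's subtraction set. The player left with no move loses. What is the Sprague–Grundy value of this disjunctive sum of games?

0

Stack A, S = {3, 4, 8, 9}:
G(0) = 0
G(1) = mex{} = 0
G(2) = mex{} = 0
G(3) = mex{0} = 1
G(4) = mex{0,0} = 1
G(5) = mex{0,0} = 1
G(6) = mex{1,0} = 2
G(7) = mex{1,1} = 0
G(8) = mex{1,1,0} = 2
G(9) = mex{2,1,0,0} = 3
G(10) = mex{0,2,0,0} = 1
G(11) = mex{2,0,1,0} = 3
G(12) = mex{3,2,1,1} = 0
G(13) = mex{1,3,1,1} = 0
G(14) = mex{3,1,2,1} = 0
G(15) = mex{0,3,0,2} = 1
G(16) = mex{0,0,2,0} = 1
G(17) = mex{0,0,3,2} = 1
G(18) = mex{1,0,1,3} = 2
G(19) = mex{1,1,3,1} = 0
G(20) = mex{1,1,0,3} = 2
G(21) = mex{2,1,0,0} = 3
G(22) = mex{0,2,0,0} = 1
G(23) = mex{2,0,1,0} = 3
G(24) = mex{3,2,1,1} = 0
G(25) = mex{1,3,1,1} = 0
G_A(25) = 0.
Stack B, S = {6, 8}:
G(0) = 0
G(1) = mex{} = 0
G(2) = mex{} = 0
G(3) = mex{} = 0
G(4) = mex{} = 0
G(5) = mex{} = 0
G(6) = mex{0} = 1
G(7) = mex{0} = 1
G(8) = mex{0,0} = 1
G(9) = mex{0,0} = 1
G(10) = mex{0,0} = 1
G(11) = mex{0,0} = 1
G(12) = mex{1,0} = 2
G(13) = mex{1,0} = 2
G(14) = mex{1,1} = 0
G(15) = mex{1,1} = 0
G(16) = mex{1,1} = 0
G(17) = mex{1,1} = 0
G(18) = mex{2,1} = 0
G(19) = mex{2,1} = 0
G(20) = mex{0,2} = 1
G(21) = mex{0,2} = 1
G(22) = mex{0,0} = 1
G(23) = mex{0,0} = 1
G(24) = mex{0,0} = 1
G(25) = mex{0,0} = 1
G(26) = mex{1,0} = 2
G_B(26) = 2.
Stack C, S = {1, 3, 6, 9}:
G(0) = 0
G(1) = mex{0} = 1
G(2) = mex{1} = 0
G(3) = mex{0,0} = 1
G(4) = mex{1,1} = 0
G(5) = mex{0,0} = 1
G(6) = mex{1,1,0} = 2
G(7) = mex{2,0,1} = 3
G(8) = mex{3,1,0} = 2
G(9) = mex{2,2,1,0} = 3
G(10) = mex{3,3,0,1} = 2
G(11) = mex{2,2,1,0} = 3
G(12) = mex{3,3,2,1} = 0
G(13) = mex{0,2,3,0} = 1
G(14) = mex{1,3,2,1} = 0
G(15) = mex{0,0,3,2} = 1
G(16) = mex{1,1,2,3} = 0
G(17) = mex{0,0,3,2} = 1
G(18) = mex{1,1,0,3} = 2
G(19) = mex{2,0,1,2} = 3
G(20) = mex{3,1,0,3} = 2
G(21) = mex{2,2,1,0} = 3
G(22) = mex{3,3,0,1} = 2
G_C(22) = 2.
Combined Grundy value = 0 ⊕ 2 ⊕ 2 = 0.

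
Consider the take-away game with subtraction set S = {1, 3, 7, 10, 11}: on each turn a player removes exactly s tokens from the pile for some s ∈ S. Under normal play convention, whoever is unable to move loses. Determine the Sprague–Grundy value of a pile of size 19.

3

n :  0  1  2  3  4  5  6  7  8  9 10 11 12 13 14 15 16 17 18 19
G :  0  1  0  1  0  1  0  1  0  1  2  3  2  3  2  3  2  3  2  3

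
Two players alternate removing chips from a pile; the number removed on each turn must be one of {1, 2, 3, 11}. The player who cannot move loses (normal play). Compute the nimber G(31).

3

G(0) = 0
G(1) = mex{0} = 1
G(2) = mex{1,0} = 2
G(3) = mex{2,1,0} = 3
G(4) = mex{3,2,1} = 0
G(5) = mex{0,3,2} = 1
G(6) = mex{1,0,3} = 2
G(7) = mex{2,1,0} = 3
G(8) = mex{3,2,1} = 0
G(9) = mex{0,3,2} = 1
G(10) = mex{1,0,3} = 2
G(11) = mex{2,1,0,0} = 3
G(12) = mex{3,2,1,1} = 0
G(13) = mex{0,3,2,2} = 1
G(14) = mex{1,0,3,3} = 2
G(15) = mex{2,1,0,0} = 3
G(16) = mex{3,2,1,1} = 0
G(17) = mex{0,3,2,2} = 1
G(18) = mex{1,0,3,3} = 2
G(19) = mex{2,1,0,0} = 3
G(20) = mex{3,2,1,1} = 0
G(21) = mex{0,3,2,2} = 1
G(22) = mex{1,0,3,3} = 2
G(23) = mex{2,1,0,0} = 3
G(24) = mex{3,2,1,1} = 0
G(25) = mex{0,3,2,2} = 1
G(26) = mex{1,0,3,3} = 2
G(27) = mex{2,1,0,0} = 3
G(28) = mex{3,2,1,1} = 0
G(29) = mex{0,3,2,2} = 1
G(30) = mex{1,0,3,3} = 2
G(31) = mex{2,1,0,0} = 3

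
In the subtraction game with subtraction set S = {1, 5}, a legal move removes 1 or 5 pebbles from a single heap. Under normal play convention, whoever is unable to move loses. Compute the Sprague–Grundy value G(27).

1

n :  0  1  2  3  4  5  6  7  8  9 10 11 12 13 14 15 16 17 18 19 20 21 22 23 24 25 26 27
G :  0  1  0  1  0  1  0  1  0  1  0  1  0  1  0  1  0  1  0  1  0  1  0  1  0  1  0  1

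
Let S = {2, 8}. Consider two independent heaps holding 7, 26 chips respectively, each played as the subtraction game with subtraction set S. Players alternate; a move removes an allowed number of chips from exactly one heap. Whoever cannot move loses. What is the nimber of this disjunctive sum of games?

0

All heaps use S = {2, 8}:
G(0) = 0
G(1) = mex{} = 0
G(2) = mex{0} = 1
G(3) = mex{0} = 1
G(4) = mex{1} = 0
G(5) = mex{1} = 0
G(6) = mex{0} = 1
G(7) = mex{0} = 1
G(8) = mex{1,0} = 2
G(9) = mex{1,0} = 2
G(10) = mex{2,1} = 0
G(11) = mex{2,1} = 0
G(12) = mex{0,0} = 1
G(13) = mex{0,0} = 1
G(14) = mex{1,1} = 0
G(15) = mex{1,1} = 0
G(16) = mex{0,2} = 1
G(17) = mex{0,2} = 1
G(18) = mex{1,0} = 2
G(19) = mex{1,0} = 2
G(20) = mex{2,1} = 0
G(21) = mex{2,1} = 0
G(22) = mex{0,0} = 1
G(23) = mex{0,0} = 1
G(24) = mex{1,1} = 0
G(25) = mex{1,1} = 0
G(26) = mex{0,2} = 1
Heap A: G(7) = 1.
Heap B: G(26) = 1.
Combined Grundy value = 1 ⊕ 1 = 0.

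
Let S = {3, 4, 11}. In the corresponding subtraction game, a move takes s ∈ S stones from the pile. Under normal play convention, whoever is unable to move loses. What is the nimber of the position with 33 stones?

1

G(0) = 0
G(1) = mex{} = 0
G(2) = mex{} = 0
G(3) = mex{0} = 1
G(4) = mex{0,0} = 1
G(5) = mex{0,0} = 1
G(6) = mex{1,0} = 2
G(7) = mex{1,1} = 0
G(8) = mex{1,1} = 0
G(9) = mex{2,1} = 0
G(10) = mex{0,2} = 1
G(11) = mex{0,0,0} = 1
G(12) = mex{0,0,0} = 1
G(13) = mex{1,0,0} = 2
G(14) = mex{1,1,1} = 0
G(15) = mex{1,1,1} = 0
G(16) = mex{2,1,1} = 0
G(17) = mex{0,2,2} = 1
G(18) = mex{0,0,0} = 1
G(19) = mex{0,0,0} = 1
G(20) = mex{1,0,0} = 2
G(21) = mex{1,1,1} = 0
G(22) = mex{1,1,1} = 0
G(23) = mex{2,1,1} = 0
G(24) = mex{0,2,2} = 1
G(25) = mex{0,0,0} = 1
G(26) = mex{0,0,0} = 1
G(27) = mex{1,0,0} = 2
G(28) = mex{1,1,1} = 0
G(29) = mex{1,1,1} = 0
G(30) = mex{2,1,1} = 0
G(31) = mex{0,2,2} = 1
G(32) = mex{0,0,0} = 1
G(33) = mex{0,0,0} = 1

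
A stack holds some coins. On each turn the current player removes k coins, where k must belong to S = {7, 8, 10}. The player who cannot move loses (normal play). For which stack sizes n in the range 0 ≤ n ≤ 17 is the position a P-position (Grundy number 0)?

0, 1, 2, 3, 4, 5, 6, 17

n :  0  1  2  3  4  5  6  7  8  9 10 11 12 13 14 15 16 17
G :  0  0  0  0  0  0  0  1  1  1  1  1  1  1  2  2  2  0
P-positions are exactly the n with G(n) = 0.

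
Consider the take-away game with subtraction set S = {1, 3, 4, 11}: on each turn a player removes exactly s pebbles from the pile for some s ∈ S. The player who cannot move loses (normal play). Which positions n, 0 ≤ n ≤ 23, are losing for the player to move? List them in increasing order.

G(0) = 0
G(1) = mex{0} = 1
G(2) = mex{1} = 0
G(3) = mex{0,0} = 1
G(4) = mex{1,1,0} = 2
G(5) = mex{2,0,1} = 3
G(6) = mex{3,1,0} = 2
G(7) = mex{2,2,1} = 0
G(8) = mex{0,3,2} = 1
G(9) = mex{1,2,3} = 0
G(10) = mex{0,0,2} = 1
G(11) = mex{1,1,0,0} = 2
G(12) = mex{2,0,1,1} = 3
G(13) = mex{3,1,0,0} = 2
G(14) = mex{2,2,1,1} = 0
G(15) = mex{0,3,2,2} = 1
G(16) = mex{1,2,3,3} = 0
G(17) = mex{0,0,2,2} = 1
G(18) = mex{1,1,0,0} = 2
G(19) = mex{2,0,1,1} = 3
G(20) = mex{3,1,0,0} = 2
G(21) = mex{2,2,1,1} = 0
G(22) = mex{0,3,2,2} = 1
G(23) = mex{1,2,3,3} = 0
P-positions are exactly the n with G(n) = 0.

0, 2, 7, 9, 14, 16, 21, 23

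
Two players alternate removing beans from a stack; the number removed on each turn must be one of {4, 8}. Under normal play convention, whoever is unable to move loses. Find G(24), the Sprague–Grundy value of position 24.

0

G(0) = 0
G(1) = mex{} = 0
G(2) = mex{} = 0
G(3) = mex{} = 0
G(4) = mex{0} = 1
G(5) = mex{0} = 1
G(6) = mex{0} = 1
G(7) = mex{0} = 1
G(8) = mex{1,0} = 2
G(9) = mex{1,0} = 2
G(10) = mex{1,0} = 2
G(11) = mex{1,0} = 2
G(12) = mex{2,1} = 0
G(13) = mex{2,1} = 0
G(14) = mex{2,1} = 0
G(15) = mex{2,1} = 0
G(16) = mex{0,2} = 1
G(17) = mex{0,2} = 1
G(18) = mex{0,2} = 1
G(19) = mex{0,2} = 1
G(20) = mex{1,0} = 2
G(21) = mex{1,0} = 2
G(22) = mex{1,0} = 2
G(23) = mex{1,0} = 2
G(24) = mex{2,1} = 0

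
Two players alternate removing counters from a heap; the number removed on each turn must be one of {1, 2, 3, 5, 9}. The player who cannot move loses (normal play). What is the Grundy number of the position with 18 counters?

2

n :  0  1  2  3  4  5  6  7  8  9 10 11 12 13 14 15 16 17 18
G :  0  1  2  3  0  1  2  3  0  1  2  3  0  1  2  3  0  1  2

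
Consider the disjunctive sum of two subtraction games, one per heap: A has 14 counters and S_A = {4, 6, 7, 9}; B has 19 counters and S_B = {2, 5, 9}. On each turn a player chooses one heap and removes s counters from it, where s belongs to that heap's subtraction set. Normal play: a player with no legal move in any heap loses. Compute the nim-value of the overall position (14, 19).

2

Heap A, S = {4, 6, 7, 9}:
n :  0  1  2  3  4  5  6  7  8  9 10 11 12 13 14
G :  0  0  0  0  1  1  1  1  2  2  2  2  3  0  0
G_A(14) = 0.
Heap B, S = {2, 5, 9}:
G(0) = 0
G(1) = mex{} = 0
G(2) = mex{0} = 1
G(3) = mex{0} = 1
G(4) = mex{1} = 0
G(5) = mex{1,0} = 2
G(6) = mex{0,0} = 1
G(7) = mex{2,1} = 0
G(8) = mex{1,1} = 0
G(9) = mex{0,0,0} = 1
G(10) = mex{0,2,0} = 1
G(11) = mex{1,1,1} = 0
G(12) = mex{1,0,1} = 2
G(13) = mex{0,0,0} = 1
G(14) = mex{2,1,2} = 0
G(15) = mex{1,1,1} = 0
G(16) = mex{0,0,0} = 1
G(17) = mex{0,2,0} = 1
G(18) = mex{1,1,1} = 0
G(19) = mex{1,0,1} = 2
G_B(19) = 2.
Combined Grundy value = 0 ⊕ 2 = 2.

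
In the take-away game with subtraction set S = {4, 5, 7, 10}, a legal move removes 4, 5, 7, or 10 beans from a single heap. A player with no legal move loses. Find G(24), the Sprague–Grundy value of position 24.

2

G(0) = 0
G(1) = mex{} = 0
G(2) = mex{} = 0
G(3) = mex{} = 0
G(4) = mex{0} = 1
G(5) = mex{0,0} = 1
G(6) = mex{0,0} = 1
G(7) = mex{0,0,0} = 1
G(8) = mex{1,0,0} = 2
G(9) = mex{1,1,0} = 2
G(10) = mex{1,1,0,0} = 2
G(11) = mex{1,1,1,0} = 2
G(12) = mex{2,1,1,0} = 3
G(13) = mex{2,2,1,0} = 3
G(14) = mex{2,2,1,1} = 0
G(15) = mex{2,2,2,1} = 0
G(16) = mex{3,2,2,1} = 0
G(17) = mex{3,3,2,1} = 0
G(18) = mex{0,3,2,2} = 1
G(19) = mex{0,0,3,2} = 1
G(20) = mex{0,0,3,2} = 1
G(21) = mex{0,0,0,2} = 1
G(22) = mex{1,0,0,3} = 2
G(23) = mex{1,1,0,3} = 2
G(24) = mex{1,1,0,0} = 2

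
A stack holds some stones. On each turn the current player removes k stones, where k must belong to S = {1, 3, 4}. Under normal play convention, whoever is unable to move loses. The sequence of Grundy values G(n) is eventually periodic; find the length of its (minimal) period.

G(0) = 0
G(1) = mex{0} = 1
G(2) = mex{1} = 0
G(3) = mex{0,0} = 1
G(4) = mex{1,1,0} = 2
G(5) = mex{2,0,1} = 3
G(6) = mex{3,1,0} = 2
G(7) = mex{2,2,1} = 0
G(8) = mex{0,3,2} = 1
G(9) = mex{1,2,3} = 0
G(10) = mex{0,0,2} = 1
G(11) = mex{1,1,0} = 2
G(12) = mex{2,0,1} = 3
G(13) = mex{3,1,0} = 2
G(14) = mex{2,2,1} = 0
G(15) = mex{0,3,2} = 1
G(n+7) = G(n) holds for n = 0,…,3 (a full window of length max(S) = 4), so the sequence is purely periodic with period 7.

7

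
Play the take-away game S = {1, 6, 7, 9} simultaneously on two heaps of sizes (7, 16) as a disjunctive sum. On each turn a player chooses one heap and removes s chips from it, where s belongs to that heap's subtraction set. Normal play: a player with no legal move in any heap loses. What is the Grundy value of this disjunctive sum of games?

3

All heaps use S = {1, 6, 7, 9}:
G(0) = 0
G(1) = mex{0} = 1
G(2) = mex{1} = 0
G(3) = mex{0} = 1
G(4) = mex{1} = 0
G(5) = mex{0} = 1
G(6) = mex{1,0} = 2
G(7) = mex{2,1,0} = 3
G(8) = mex{3,0,1} = 2
G(9) = mex{2,1,0,0} = 3
G(10) = mex{3,0,1,1} = 2
G(11) = mex{2,1,0,0} = 3
G(12) = mex{3,2,1,1} = 0
G(13) = mex{0,3,2,0} = 1
G(14) = mex{1,2,3,1} = 0
G(15) = mex{0,3,2,2} = 1
G(16) = mex{1,2,3,3} = 0
Heap A: G(7) = 3.
Heap B: G(16) = 0.
Combined Grundy value = 3 ⊕ 0 = 3.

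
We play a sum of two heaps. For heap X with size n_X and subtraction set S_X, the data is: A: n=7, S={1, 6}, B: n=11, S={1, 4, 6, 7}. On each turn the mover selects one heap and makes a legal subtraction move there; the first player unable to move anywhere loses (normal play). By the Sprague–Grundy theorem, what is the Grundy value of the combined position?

1

Heap A, S = {1, 6}:
n : 0 1 2 3 4 5 6 7
G : 0 1 0 1 0 1 2 0
G_A(7) = 0.
Heap B, S = {1, 4, 6, 7}:
G(0) = 0
G(1) = mex{0} = 1
G(2) = mex{1} = 0
G(3) = mex{0} = 1
G(4) = mex{1,0} = 2
G(5) = mex{2,1} = 0
G(6) = mex{0,0,0} = 1
G(7) = mex{1,1,1,0} = 2
G(8) = mex{2,2,0,1} = 3
G(9) = mex{3,0,1,0} = 2
G(10) = mex{2,1,2,1} = 0
G(11) = mex{0,2,0,2} = 1
G_B(11) = 1.
Combined Grundy value = 0 ⊕ 1 = 1.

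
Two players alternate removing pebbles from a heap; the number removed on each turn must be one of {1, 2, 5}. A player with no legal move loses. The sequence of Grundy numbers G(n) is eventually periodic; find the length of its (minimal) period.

G(0) = 0
G(1) = mex{0} = 1
G(2) = mex{1,0} = 2
G(3) = mex{2,1} = 0
G(4) = mex{0,2} = 1
G(5) = mex{1,0,0} = 2
G(6) = mex{2,1,1} = 0
G(7) = mex{0,2,2} = 1
G(8) = mex{1,0,0} = 2
G(9) = mex{2,1,1} = 0
G(10) = mex{0,2,2} = 1
G(11) = mex{1,0,0} = 2
G(12) = mex{2,1,1} = 0
G(13) = mex{0,2,2} = 1
G(14) = mex{1,0,0} = 2
G(n+3) = G(n) holds for n = 0,…,4 (a full window of length max(S) = 5), so the sequence is purely periodic with period 3.

3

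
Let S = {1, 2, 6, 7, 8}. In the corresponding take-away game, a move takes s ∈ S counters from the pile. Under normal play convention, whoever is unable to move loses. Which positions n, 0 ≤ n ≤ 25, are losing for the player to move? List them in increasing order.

0, 3, 12, 15, 24

G(0) = 0
G(1) = mex{0} = 1
G(2) = mex{1,0} = 2
G(3) = mex{2,1} = 0
G(4) = mex{0,2} = 1
G(5) = mex{1,0} = 2
G(6) = mex{2,1,0} = 3
G(7) = mex{3,2,1,0} = 4
G(8) = mex{4,3,2,1,0} = 5
G(9) = mex{5,4,0,2,1} = 3
G(10) = mex{3,5,1,0,2} = 4
G(11) = mex{4,3,2,1,0} = 5
G(12) = mex{5,4,3,2,1} = 0
G(13) = mex{0,5,4,3,2} = 1
G(14) = mex{1,0,5,4,3} = 2
G(15) = mex{2,1,3,5,4} = 0
G(16) = mex{0,2,4,3,5} = 1
G(17) = mex{1,0,5,4,3} = 2
G(18) = mex{2,1,0,5,4} = 3
G(19) = mex{3,2,1,0,5} = 4
G(20) = mex{4,3,2,1,0} = 5
G(21) = mex{5,4,0,2,1} = 3
G(22) = mex{3,5,1,0,2} = 4
G(23) = mex{4,3,2,1,0} = 5
G(24) = mex{5,4,3,2,1} = 0
G(25) = mex{0,5,4,3,2} = 1
P-positions are exactly the n with G(n) = 0.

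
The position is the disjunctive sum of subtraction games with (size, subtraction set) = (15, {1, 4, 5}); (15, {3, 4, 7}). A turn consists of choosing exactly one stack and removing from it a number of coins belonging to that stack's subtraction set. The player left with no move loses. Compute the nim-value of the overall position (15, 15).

2

Stack A, S = {1, 4, 5}:
n :  0  1  2  3  4  5  6  7  8  9 10 11 12 13 14 15
G :  0  1  0  1  2  3  2  3  0  1  0  1  2  3  2  3
G_A(15) = 3.
Stack B, S = {3, 4, 7}:
G(0) = 0
G(1) = mex{} = 0
G(2) = mex{} = 0
G(3) = mex{0} = 1
G(4) = mex{0,0} = 1
G(5) = mex{0,0} = 1
G(6) = mex{1,0} = 2
G(7) = mex{1,1,0} = 2
G(8) = mex{1,1,0} = 2
G(9) = mex{2,1,0} = 3
G(10) = mex{2,2,1} = 0
G(11) = mex{2,2,1} = 0
G(12) = mex{3,2,1} = 0
G(13) = mex{0,3,2} = 1
G(14) = mex{0,0,2} = 1
G(15) = mex{0,0,2} = 1
G_B(15) = 1.
Combined Grundy value = 3 ⊕ 1 = 2.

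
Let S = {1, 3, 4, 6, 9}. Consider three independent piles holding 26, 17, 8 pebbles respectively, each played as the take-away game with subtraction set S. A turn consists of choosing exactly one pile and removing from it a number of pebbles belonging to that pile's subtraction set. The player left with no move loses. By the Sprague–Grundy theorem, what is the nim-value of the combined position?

All piles use S = {1, 3, 4, 6, 9}:
G(0) = 0
G(1) = mex{0} = 1
G(2) = mex{1} = 0
G(3) = mex{0,0} = 1
G(4) = mex{1,1,0} = 2
G(5) = mex{2,0,1} = 3
G(6) = mex{3,1,0,0} = 2
G(7) = mex{2,2,1,1} = 0
G(8) = mex{0,3,2,0} = 1
G(9) = mex{1,2,3,1,0} = 4
G(10) = mex{4,0,2,2,1} = 3
G(11) = mex{3,1,0,3,0} = 2
G(12) = mex{2,4,1,2,1} = 0
G(13) = mex{0,3,4,0,2} = 1
G(14) = mex{1,2,3,1,3} = 0
G(15) = mex{0,0,2,4,2} = 1
G(16) = mex{1,1,0,3,0} = 2
G(17) = mex{2,0,1,2,1} = 3
G(18) = mex{3,1,0,0,4} = 2
G(19) = mex{2,2,1,1,3} = 0
G(20) = mex{0,3,2,0,2} = 1
G(21) = mex{1,2,3,1,0} = 4
G(22) = mex{4,0,2,2,1} = 3
G(23) = mex{3,1,0,3,0} = 2
G(24) = mex{2,4,1,2,1} = 0
G(25) = mex{0,3,4,0,2} = 1
G(26) = mex{1,2,3,1,3} = 0
Pile A: G(26) = 0.
Pile B: G(17) = 3.
Pile C: G(8) = 1.
Combined Grundy value = 0 ⊕ 3 ⊕ 1 = 2.

2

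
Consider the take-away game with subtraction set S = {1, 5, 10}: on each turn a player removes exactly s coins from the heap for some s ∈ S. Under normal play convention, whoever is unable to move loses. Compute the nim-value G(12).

G(0) = 0
G(1) = mex{0} = 1
G(2) = mex{1} = 0
G(3) = mex{0} = 1
G(4) = mex{1} = 0
G(5) = mex{0,0} = 1
G(6) = mex{1,1} = 0
G(7) = mex{0,0} = 1
G(8) = mex{1,1} = 0
G(9) = mex{0,0} = 1
G(10) = mex{1,1,0} = 2
G(11) = mex{2,0,1} = 3
G(12) = mex{3,1,0} = 2

2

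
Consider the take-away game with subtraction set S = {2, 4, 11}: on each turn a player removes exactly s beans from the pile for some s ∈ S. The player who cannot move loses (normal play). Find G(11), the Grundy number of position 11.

2

n :  0  1  2  3  4  5  6  7  8  9 10 11
G :  0  0  1  1  2  2  0  0  1  1  2  2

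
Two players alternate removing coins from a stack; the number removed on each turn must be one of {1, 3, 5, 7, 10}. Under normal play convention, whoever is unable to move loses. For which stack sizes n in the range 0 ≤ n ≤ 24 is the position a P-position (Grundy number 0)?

0, 2, 4, 6, 8, 17, 19, 21, 23

G(0) = 0
G(1) = mex{0} = 1
G(2) = mex{1} = 0
G(3) = mex{0,0} = 1
G(4) = mex{1,1} = 0
G(5) = mex{0,0,0} = 1
G(6) = mex{1,1,1} = 0
G(7) = mex{0,0,0,0} = 1
G(8) = mex{1,1,1,1} = 0
G(9) = mex{0,0,0,0} = 1
G(10) = mex{1,1,1,1,0} = 2
G(11) = mex{2,0,0,0,1} = 3
G(12) = mex{3,1,1,1,0} = 2
G(13) = mex{2,2,0,0,1} = 3
G(14) = mex{3,3,1,1,0} = 2
G(15) = mex{2,2,2,0,1} = 3
G(16) = mex{3,3,3,1,0} = 2
G(17) = mex{2,2,2,2,1} = 0
G(18) = mex{0,3,3,3,0} = 1
G(19) = mex{1,2,2,2,1} = 0
G(20) = mex{0,0,3,3,2} = 1
G(21) = mex{1,1,2,2,3} = 0
G(22) = mex{0,0,0,3,2} = 1
G(23) = mex{1,1,1,2,3} = 0
G(24) = mex{0,0,0,0,2} = 1
P-positions are exactly the n with G(n) = 0.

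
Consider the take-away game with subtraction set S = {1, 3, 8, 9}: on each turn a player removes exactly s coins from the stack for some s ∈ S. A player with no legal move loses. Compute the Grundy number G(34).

0

n :  0  1  2  3  4  5  6  7  8  9 10 11 12 13 14 15 16 17 18 19 20 21 22 23 24 25 26 27 28 29 30 31 32 33 34
G :  0  1  0  1  0  1  0  1  2  3  2  3  2  3  2  3  0  1  0  1  0  1  0  1  2  3  2  3  2  3  2  3  0  1  0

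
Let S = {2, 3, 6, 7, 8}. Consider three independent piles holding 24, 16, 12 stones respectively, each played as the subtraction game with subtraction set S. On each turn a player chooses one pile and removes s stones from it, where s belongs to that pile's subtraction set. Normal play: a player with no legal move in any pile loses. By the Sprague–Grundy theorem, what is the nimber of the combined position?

0

All piles use S = {2, 3, 6, 7, 8}:
G(0) = 0
G(1) = mex{} = 0
G(2) = mex{0} = 1
G(3) = mex{0,0} = 1
G(4) = mex{1,0} = 2
G(5) = mex{1,1} = 0
G(6) = mex{2,1,0} = 3
G(7) = mex{0,2,0,0} = 1
G(8) = mex{3,0,1,0,0} = 2
G(9) = mex{1,3,1,1,0} = 2
G(10) = mex{2,1,2,1,1} = 0
G(11) = mex{2,2,0,2,1} = 3
G(12) = mex{0,2,3,0,2} = 1
G(13) = mex{3,0,1,3,0} = 2
G(14) = mex{1,3,2,1,3} = 0
G(15) = mex{2,1,2,2,1} = 0
G(16) = mex{0,2,0,2,2} = 1
G(17) = mex{0,0,3,0,2} = 1
G(18) = mex{1,0,1,3,0} = 2
G(19) = mex{1,1,2,1,3} = 0
G(20) = mex{2,1,0,2,1} = 3
G(21) = mex{0,2,0,0,2} = 1
G(22) = mex{3,0,1,0,0} = 2
G(23) = mex{1,3,1,1,0} = 2
G(24) = mex{2,1,2,1,1} = 0
Pile A: G(24) = 0.
Pile B: G(16) = 1.
Pile C: G(12) = 1.
Combined Grundy value = 0 ⊕ 1 ⊕ 1 = 0.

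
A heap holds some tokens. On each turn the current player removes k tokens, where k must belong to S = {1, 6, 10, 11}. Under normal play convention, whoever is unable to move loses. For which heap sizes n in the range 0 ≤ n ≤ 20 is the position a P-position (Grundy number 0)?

0, 2, 4, 7, 9, 16

n :  0  1  2  3  4  5  6  7  8  9 10 11 12 13 14 15 16 17 18 19 20
G :  0  1  0  1  0  1  2  0  1  0  1  2  3  2  3  2  0  1  2  3  2
P-positions are exactly the n with G(n) = 0.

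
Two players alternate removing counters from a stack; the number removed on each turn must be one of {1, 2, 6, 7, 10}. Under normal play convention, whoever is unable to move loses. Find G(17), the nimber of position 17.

n :  0  1  2  3  4  5  6  7  8  9 10 11 12 13 14 15 16 17
G :  0  1  2  0  1  2  3  4  0  1  2  0  1  2  3  4  0  1

1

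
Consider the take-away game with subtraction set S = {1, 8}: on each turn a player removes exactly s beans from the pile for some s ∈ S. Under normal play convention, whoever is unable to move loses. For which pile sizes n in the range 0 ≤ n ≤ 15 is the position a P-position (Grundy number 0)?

0, 2, 4, 6, 9, 11, 13, 15

n :  0  1  2  3  4  5  6  7  8  9 10 11 12 13 14 15
G :  0  1  0  1  0  1  0  1  2  0  1  0  1  0  1  0
P-positions are exactly the n with G(n) = 0.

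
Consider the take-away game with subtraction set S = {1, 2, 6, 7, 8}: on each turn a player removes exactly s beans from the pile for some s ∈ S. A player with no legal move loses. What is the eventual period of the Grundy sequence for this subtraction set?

12

G(0) = 0
G(1) = mex{0} = 1
G(2) = mex{1,0} = 2
G(3) = mex{2,1} = 0
G(4) = mex{0,2} = 1
G(5) = mex{1,0} = 2
G(6) = mex{2,1,0} = 3
G(7) = mex{3,2,1,0} = 4
G(8) = mex{4,3,2,1,0} = 5
G(9) = mex{5,4,0,2,1} = 3
G(10) = mex{3,5,1,0,2} = 4
G(11) = mex{4,3,2,1,0} = 5
G(12) = mex{5,4,3,2,1} = 0
G(13) = mex{0,5,4,3,2} = 1
G(14) = mex{1,0,5,4,3} = 2
G(15) = mex{2,1,3,5,4} = 0
G(16) = mex{0,2,4,3,5} = 1
G(17) = mex{1,0,5,4,3} = 2
G(18) = mex{2,1,0,5,4} = 3
G(19) = mex{3,2,1,0,5} = 4
G(20) = mex{4,3,2,1,0} = 5
G(21) = mex{5,4,0,2,1} = 3
G(22) = mex{3,5,1,0,2} = 4
G(23) = mex{4,3,2,1,0} = 5
G(24) = mex{5,4,3,2,1} = 0
G(25) = mex{0,5,4,3,2} = 1
G(n+12) = G(n) holds for n = 0,…,7 (a full window of length max(S) = 8), so the sequence is purely periodic with period 12.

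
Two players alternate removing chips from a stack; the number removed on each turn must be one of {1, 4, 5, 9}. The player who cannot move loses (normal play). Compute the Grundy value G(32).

0

n :  0  1  2  3  4  5  6  7  8  9 10 11 12 13 14 15 16 17 18 19 20 21 22 23 24 25 26 27 28 29 30 31 32
G :  0  1  0  1  2  3  2  3  0  1  0  1  2  3  2  3  0  1  0  1  2  3  2  3  0  1  0  1  2  3  2  3  0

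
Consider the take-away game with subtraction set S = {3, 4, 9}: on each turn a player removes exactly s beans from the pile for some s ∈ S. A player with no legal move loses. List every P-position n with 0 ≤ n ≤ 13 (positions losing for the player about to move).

0, 1, 2, 7, 8, 13

G(0) = 0
G(1) = mex{} = 0
G(2) = mex{} = 0
G(3) = mex{0} = 1
G(4) = mex{0,0} = 1
G(5) = mex{0,0} = 1
G(6) = mex{1,0} = 2
G(7) = mex{1,1} = 0
G(8) = mex{1,1} = 0
G(9) = mex{2,1,0} = 3
G(10) = mex{0,2,0} = 1
G(11) = mex{0,0,0} = 1
G(12) = mex{3,0,1} = 2
G(13) = mex{1,3,1} = 0
P-positions are exactly the n with G(n) = 0.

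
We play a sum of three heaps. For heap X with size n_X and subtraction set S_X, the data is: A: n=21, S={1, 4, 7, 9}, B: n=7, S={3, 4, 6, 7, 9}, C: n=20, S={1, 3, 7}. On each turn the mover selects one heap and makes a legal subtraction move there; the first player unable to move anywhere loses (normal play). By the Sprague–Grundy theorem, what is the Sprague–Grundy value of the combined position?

Heap A, S = {1, 4, 7, 9}:
G(0) = 0
G(1) = mex{0} = 1
G(2) = mex{1} = 0
G(3) = mex{0} = 1
G(4) = mex{1,0} = 2
G(5) = mex{2,1} = 0
G(6) = mex{0,0} = 1
G(7) = mex{1,1,0} = 2
G(8) = mex{2,2,1} = 0
G(9) = mex{0,0,0,0} = 1
G(10) = mex{1,1,1,1} = 0
G(11) = mex{0,2,2,0} = 1
G(12) = mex{1,0,0,1} = 2
G(13) = mex{2,1,1,2} = 0
G(14) = mex{0,0,2,0} = 1
G(15) = mex{1,1,0,1} = 2
G(16) = mex{2,2,1,2} = 0
G(17) = mex{0,0,0,0} = 1
G(18) = mex{1,1,1,1} = 0
G(19) = mex{0,2,2,0} = 1
G(20) = mex{1,0,0,1} = 2
G(21) = mex{2,1,1,2} = 0
G_A(21) = 0.
Heap B, S = {3, 4, 6, 7, 9}:
G(0) = 0
G(1) = mex{} = 0
G(2) = mex{} = 0
G(3) = mex{0} = 1
G(4) = mex{0,0} = 1
G(5) = mex{0,0} = 1
G(6) = mex{1,0,0} = 2
G(7) = mex{1,1,0,0} = 2
G_B(7) = 2.
Heap C, S = {1, 3, 7}:
G(0) = 0
G(1) = mex{0} = 1
G(2) = mex{1} = 0
G(3) = mex{0,0} = 1
G(4) = mex{1,1} = 0
G(5) = mex{0,0} = 1
G(6) = mex{1,1} = 0
G(7) = mex{0,0,0} = 1
G(8) = mex{1,1,1} = 0
G(9) = mex{0,0,0} = 1
G(10) = mex{1,1,1} = 0
G(11) = mex{0,0,0} = 1
G(12) = mex{1,1,1} = 0
G(13) = mex{0,0,0} = 1
G(14) = mex{1,1,1} = 0
G(15) = mex{0,0,0} = 1
G(16) = mex{1,1,1} = 0
G(17) = mex{0,0,0} = 1
G(18) = mex{1,1,1} = 0
G(19) = mex{0,0,0} = 1
G(20) = mex{1,1,1} = 0
G_C(20) = 0.
Combined Grundy value = 0 ⊕ 2 ⊕ 0 = 2.

2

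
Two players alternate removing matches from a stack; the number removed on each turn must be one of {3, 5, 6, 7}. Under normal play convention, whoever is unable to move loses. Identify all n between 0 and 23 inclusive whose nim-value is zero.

n :  0  1  2  3  4  5  6  7  8  9 10 11 12 13 14 15 16 17 18 19 20 21 22 23
G :  0  0  0  1  1  1  2  2  2  3  0  0  0  1  1  1  2  2  2  3  0  0  0  1
P-positions are exactly the n with G(n) = 0.

0, 1, 2, 10, 11, 12, 20, 21, 22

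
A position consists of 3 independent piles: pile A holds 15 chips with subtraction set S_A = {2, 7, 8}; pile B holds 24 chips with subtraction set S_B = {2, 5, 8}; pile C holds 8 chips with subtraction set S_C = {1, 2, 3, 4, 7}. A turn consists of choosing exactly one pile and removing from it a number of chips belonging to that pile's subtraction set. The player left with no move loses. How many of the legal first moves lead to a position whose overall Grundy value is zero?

1

Pile A, S = {2, 7, 8}:
n :  0  1  2  3  4  5  6  7  8  9 10 11 12 13 14 15
G :  0  0  1  1  0  0  1  1  2  2  0  3  1  2  0  0
G_A(15) = 0.
Pile B, S = {2, 5, 8}:
G(0) = 0
G(1) = mex{} = 0
G(2) = mex{0} = 1
G(3) = mex{0} = 1
G(4) = mex{1} = 0
G(5) = mex{1,0} = 2
G(6) = mex{0,0} = 1
G(7) = mex{2,1} = 0
G(8) = mex{1,1,0} = 2
G(9) = mex{0,0,0} = 1
G(10) = mex{2,2,1} = 0
G(11) = mex{1,1,1} = 0
G(12) = mex{0,0,0} = 1
G(13) = mex{0,2,2} = 1
G(14) = mex{1,1,1} = 0
G(15) = mex{1,0,0} = 2
G(16) = mex{0,0,2} = 1
G(17) = mex{2,1,1} = 0
G(18) = mex{1,1,0} = 2
G(19) = mex{0,0,0} = 1
G(20) = mex{2,2,1} = 0
G(21) = mex{1,1,1} = 0
G(22) = mex{0,0,0} = 1
G(23) = mex{0,2,2} = 1
G(24) = mex{1,1,1} = 0
G_B(24) = 0.
Pile C, S = {1, 2, 3, 4, 7}:
G(0) = 0
G(1) = mex{0} = 1
G(2) = mex{1,0} = 2
G(3) = mex{2,1,0} = 3
G(4) = mex{3,2,1,0} = 4
G(5) = mex{4,3,2,1} = 0
G(6) = mex{0,4,3,2} = 1
G(7) = mex{1,0,4,3,0} = 2
G(8) = mex{2,1,0,4,1} = 3
G_C(8) = 3.
Combined Grundy value = 0 ⊕ 0 ⊕ 3 = 3.
A winning move leaves total XOR = 0, i.e. changes one component's Grundy value g to g ⊕ X where X is the current total.
Pile A: need g' = 0⊕3 = 3. Options: 15−2→G=2, 15−7→G=2, 15−8→G=1. Hits: 0.
Pile B: need g' = 0⊕3 = 3. Options: 24−2→G=1, 24−5→G=1, 24−8→G=1. Hits: 0.
Pile C: need g' = 3⊕3 = 0. Options: 8−1→G=2, 8−2→G=1, 8−3→G=0, 8−4→G=4, 8−7→G=1. Hits: 1.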